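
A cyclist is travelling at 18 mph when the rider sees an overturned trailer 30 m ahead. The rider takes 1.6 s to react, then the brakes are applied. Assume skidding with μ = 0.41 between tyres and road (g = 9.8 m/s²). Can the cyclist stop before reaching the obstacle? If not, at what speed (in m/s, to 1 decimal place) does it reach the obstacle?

Yes — it stops about 9.1 m short of the obstacle, so it never reaches it

18 mph × 0.44704 = 8.0467 m/s.
a = μg = 0.41 × 9.8 = 4.018 m/s².
Reaction distance = 8.0467 × 1.6 = 12.875 m.
Braking distance = v²/(2a) = 64.749 / 8.036 = 8.057 m.
Total stopping distance = 12.875 + 8.057 = 20.932 m, vs 30 m available — it stops with 30 − 20.932 = 9.068 m to spare.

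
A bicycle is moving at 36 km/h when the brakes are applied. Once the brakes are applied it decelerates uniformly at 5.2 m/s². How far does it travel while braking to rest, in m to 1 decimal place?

Braking distance ≈ 9.6 m

36 km/h ÷ 3.6 = 10.0000 m/s.
Braking distance = v²/(2a) = 10.0000² / (2 × 5.200) = 100.000 / 10.400 = 9.615 m.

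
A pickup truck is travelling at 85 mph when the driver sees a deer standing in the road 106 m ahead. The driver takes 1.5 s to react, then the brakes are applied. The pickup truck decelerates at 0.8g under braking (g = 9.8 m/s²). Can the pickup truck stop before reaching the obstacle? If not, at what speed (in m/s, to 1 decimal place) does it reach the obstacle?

85 mph × 0.44704 = 37.9984 m/s.
a = 0.8 × 9.8 = 7.840 m/s².
Reaction distance = 37.9984 × 1.5 = 56.998 m.
Braking distance needed to stop: v²/(2a) = 1443.878 / 15.680 = 92.084 m, so total needed = 56.998 + 92.084 = 149.082 m > 106 m — it cannot stop.
Distance remaining when braking begins: 106 − 56.998 = 49.002 m.
v² = v₀² − 2a·d = 1443.878 − 2 × 7.840 × 49.002 = 675.527 m²/s².
v = √675.527 = 25.991 m/s.

No — it strikes the obstacle at 26.0 m/s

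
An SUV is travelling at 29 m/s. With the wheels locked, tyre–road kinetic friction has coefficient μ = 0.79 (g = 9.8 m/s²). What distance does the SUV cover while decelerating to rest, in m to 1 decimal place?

Braking distance ≈ 54.3 m

a = μg = 0.79 × 9.8 = 7.742 m/s².
Braking distance = v²/(2a) = 29.0000² / (2 × 7.742) = 841.000 / 15.484 = 54.314 m.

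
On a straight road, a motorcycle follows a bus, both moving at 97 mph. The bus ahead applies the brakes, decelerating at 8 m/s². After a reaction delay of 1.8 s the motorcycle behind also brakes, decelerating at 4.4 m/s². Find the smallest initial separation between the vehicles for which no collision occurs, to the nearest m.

Minimum gap ≈ 174 m

97 mph × 0.44704 = 43.3629 m/s.
Leader travels v²/(2a_L) = 1880.341 / 16.000 = 117.521 m before stopping.
Follower covers v·t_r = 43.3629 × 1.8 = 78.053 m while reacting, then v²/(2a_F) = 1880.341 / 8.800 = 213.675 m while braking, for a total of 78.053 + 213.675 = 291.728 m.
Since a_F ≤ a_L and the follower starts braking later, the follower is never slower than the leader, so the closest approach is when both have stopped.
Minimum gap = 291.728 − 117.521 = 174.207 m.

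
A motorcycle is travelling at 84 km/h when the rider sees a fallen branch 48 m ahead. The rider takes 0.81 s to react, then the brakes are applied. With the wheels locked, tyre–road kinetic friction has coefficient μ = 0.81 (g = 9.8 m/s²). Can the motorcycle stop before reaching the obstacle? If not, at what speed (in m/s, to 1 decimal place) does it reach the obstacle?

84 km/h ÷ 3.6 = 23.3333 m/s.
a = μg = 0.81 × 9.8 = 7.938 m/s².
Reaction distance = 23.3333 × 0.81 = 18.900 m.
Braking distance needed to stop: v²/(2a) = 544.443 / 15.876 = 34.293 m, so total needed = 18.900 + 34.293 = 53.193 m > 48 m — it cannot stop.
Distance remaining when braking begins: 48 − 18.900 = 29.100 m.
v² = v₀² − 2a·d = 544.443 − 2 × 7.938 × 29.100 = 82.451 m²/s².
v = √82.451 = 9.080 m/s.

No — it strikes the obstacle at 9.1 m/s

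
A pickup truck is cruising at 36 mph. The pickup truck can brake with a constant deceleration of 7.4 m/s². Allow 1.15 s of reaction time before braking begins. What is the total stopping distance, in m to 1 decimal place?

Total stopping distance ≈ 36.0 m

36 mph × 0.44704 = 16.0934 m/s.
Reaction distance = v·t_r = 16.0934 × 1.15 = 18.507 m.
Braking distance = v²/(2a) = 16.0934² / (2 × 7.400) = 258.998 / 14.800 = 17.500 m.
Total = 18.507 + 17.500 = 36.007 m.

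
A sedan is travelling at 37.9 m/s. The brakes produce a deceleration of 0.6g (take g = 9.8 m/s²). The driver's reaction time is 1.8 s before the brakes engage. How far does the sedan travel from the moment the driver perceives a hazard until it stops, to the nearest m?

Total stopping distance ≈ 190 m

a = 0.6 × 9.8 = 5.880 m/s².
Reaction distance = v·t_r = 37.9000 × 1.8 = 68.220 m.
Braking distance = v²/(2a) = 37.9000² / (2 × 5.880) = 1436.410 / 11.760 = 122.144 m.
Total = 68.220 + 122.144 = 190.364 m.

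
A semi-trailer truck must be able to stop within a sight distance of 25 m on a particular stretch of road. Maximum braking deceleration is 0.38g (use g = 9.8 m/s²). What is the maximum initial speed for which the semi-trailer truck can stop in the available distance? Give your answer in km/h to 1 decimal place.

Maximum speed ≈ 49.1 km/h

a = 0.38 × 9.8 = 3.724 m/s².
v²/(2a) = d ⇒ v = √(2 × 3.724 × 25) = √186.20 = 13.6455 m/s.
13.6455 m/s × 3.6 = 49.124 km/h.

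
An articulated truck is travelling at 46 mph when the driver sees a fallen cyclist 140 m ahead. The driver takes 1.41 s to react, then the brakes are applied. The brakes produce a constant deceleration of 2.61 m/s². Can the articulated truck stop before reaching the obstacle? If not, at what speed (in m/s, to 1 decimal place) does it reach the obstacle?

Yes — it stops about 30.0 m short of the obstacle, so it never reaches it

46 mph × 0.44704 = 20.5638 m/s.
Reaction distance = 20.5638 × 1.41 = 28.995 m.
Braking distance = v²/(2a) = 422.870 / 5.220 = 81.010 m.
Total stopping distance = 28.995 + 81.010 = 110.005 m, vs 140 m available — it stops with 140 − 110.005 = 29.995 m to spare.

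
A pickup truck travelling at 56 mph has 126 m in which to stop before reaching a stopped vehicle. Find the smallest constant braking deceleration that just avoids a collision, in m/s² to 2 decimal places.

56 mph × 0.44704 = 25.0342 m/s.
v² = 2a·d ⇒ a = v²/(2d) = 25.0342² / (2 × 126.000) = 626.711 / 252.000 = 2.4869 m/s².

Required deceleration ≈ 2.49 m/s²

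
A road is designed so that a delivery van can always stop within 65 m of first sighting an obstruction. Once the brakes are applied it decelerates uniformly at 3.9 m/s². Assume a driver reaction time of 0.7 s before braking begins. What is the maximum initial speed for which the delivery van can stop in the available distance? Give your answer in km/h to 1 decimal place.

Maximum speed ≈ 71.8 km/h

Stopping distance: v·t_r + v²/(2a) = 65 with t_r = 0.7 s and a = 3.900 m/s².
So v² + 5.460 v − 507.00 = 0.
Positive root: v = −a·t_r + √((a·t_r)² + 2a·d) = −2.730 + √(7.453 + 507.00) = 19.9516 m/s.
19.9516 m/s × 3.6 = 71.826 km/h.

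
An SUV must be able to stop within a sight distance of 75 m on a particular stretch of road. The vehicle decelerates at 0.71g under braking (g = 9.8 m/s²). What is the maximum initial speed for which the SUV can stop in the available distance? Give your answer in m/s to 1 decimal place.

a = 0.71 × 9.8 = 6.958 m/s².
v²/(2a) = d ⇒ v = √(2 × 6.958 × 75) = √1043.70 = 32.3063 m/s.

Maximum speed ≈ 32.3 m/s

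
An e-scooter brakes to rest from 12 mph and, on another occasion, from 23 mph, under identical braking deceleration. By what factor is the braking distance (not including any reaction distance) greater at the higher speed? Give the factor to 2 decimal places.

Braking distance d = v²/(2a), so with a fixed, d ∝ v².
Factor = (23/12)² = 1.9167² = 3.6737.

Factor ≈ 3.67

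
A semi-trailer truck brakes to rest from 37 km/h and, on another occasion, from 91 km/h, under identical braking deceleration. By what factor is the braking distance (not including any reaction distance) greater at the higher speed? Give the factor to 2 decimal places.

Braking distance d = v²/(2a), so with a fixed, d ∝ v².
Factor = (91/37)² = 2.4595² = 6.0491.

Factor ≈ 6.05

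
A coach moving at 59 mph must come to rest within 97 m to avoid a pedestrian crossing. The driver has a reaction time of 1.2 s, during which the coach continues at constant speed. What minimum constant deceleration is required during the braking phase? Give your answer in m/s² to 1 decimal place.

59 mph × 0.44704 = 26.3754 m/s.
Distance covered during reaction = 26.3754 × 1.2 = 31.650 m.
Distance available for braking: 97 − 31.650 = 65.350 m.
v² = 2a·d ⇒ a = v²/(2d) = 26.3754² / (2 × 65.350) = 695.662 / 130.700 = 5.3226 m/s².

Required deceleration ≈ 5.3 m/s²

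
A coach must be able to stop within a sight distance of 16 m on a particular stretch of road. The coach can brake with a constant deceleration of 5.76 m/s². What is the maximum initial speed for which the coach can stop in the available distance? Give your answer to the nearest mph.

Maximum speed ≈ 30 mph

v²/(2a) = d ⇒ v = √(2 × 5.760 × 16) = √184.32 = 13.5765 m/s.
13.5765 m/s ÷ 0.44704 = 30.370 mph.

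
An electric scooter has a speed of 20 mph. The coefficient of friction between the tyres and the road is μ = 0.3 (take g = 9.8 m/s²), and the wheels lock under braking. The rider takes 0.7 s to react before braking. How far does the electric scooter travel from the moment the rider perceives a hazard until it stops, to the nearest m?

20 mph × 0.44704 = 8.9408 m/s.
a = μg = 0.3 × 9.8 = 2.940 m/s².
Reaction distance = v·t_r = 8.9408 × 0.7 = 6.259 m.
Braking distance = v²/(2a) = 8.9408² / (2 × 2.940) = 79.938 / 5.880 = 13.595 m.
Total = 6.259 + 13.595 = 19.854 m.

Total stopping distance ≈ 20 m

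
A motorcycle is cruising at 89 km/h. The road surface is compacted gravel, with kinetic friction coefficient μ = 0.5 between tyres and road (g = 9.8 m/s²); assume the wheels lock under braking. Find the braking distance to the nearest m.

Braking distance ≈ 62 m

89 km/h ÷ 3.6 = 24.7222 m/s.
a = μg = 0.5 × 9.8 = 4.900 m/s².
Braking distance = v²/(2a) = 24.7222² / (2 × 4.900) = 611.187 / 9.800 = 62.366 m.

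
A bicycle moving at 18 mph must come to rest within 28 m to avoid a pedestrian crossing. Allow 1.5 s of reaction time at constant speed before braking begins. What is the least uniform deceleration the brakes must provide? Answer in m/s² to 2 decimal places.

Required deceleration ≈ 2.03 m/s²

18 mph × 0.44704 = 8.0467 m/s.
Distance covered during reaction = 8.0467 × 1.5 = 12.070 m.
Distance available for braking: 28 − 12.070 = 15.930 m.
v² = 2a·d ⇒ a = v²/(2d) = 8.0467² / (2 × 15.930) = 64.749 / 31.860 = 2.0323 m/s².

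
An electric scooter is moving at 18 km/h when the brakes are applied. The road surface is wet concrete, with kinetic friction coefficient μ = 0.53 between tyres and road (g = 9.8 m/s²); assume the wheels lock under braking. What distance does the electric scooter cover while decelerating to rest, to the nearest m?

18 km/h ÷ 3.6 = 5.0000 m/s.
a = μg = 0.53 × 9.8 = 5.194 m/s².
Braking distance = v²/(2a) = 5.0000² / (2 × 5.194) = 25.000 / 10.388 = 2.407 m.

Braking distance ≈ 2 m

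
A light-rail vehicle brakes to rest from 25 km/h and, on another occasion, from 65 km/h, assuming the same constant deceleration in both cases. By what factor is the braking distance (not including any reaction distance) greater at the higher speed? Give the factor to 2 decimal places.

Braking distance d = v²/(2a), so with a fixed, d ∝ v².
Factor = (65/25)² = 2.6000² = 6.7600.

Factor ≈ 6.76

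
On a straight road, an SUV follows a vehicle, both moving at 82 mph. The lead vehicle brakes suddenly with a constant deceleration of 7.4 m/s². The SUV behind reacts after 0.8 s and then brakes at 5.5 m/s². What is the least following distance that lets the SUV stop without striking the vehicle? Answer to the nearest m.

82 mph × 0.44704 = 36.6573 m/s.
Leader travels v²/(2a_L) = 1343.758 / 14.800 = 90.794 m before stopping.
Follower covers v·t_r = 36.6573 × 0.8 = 29.326 m while reacting, then v²/(2a_F) = 1343.758 / 11.000 = 122.160 m while braking, for a total of 29.326 + 122.160 = 151.486 m.
Since a_F ≤ a_L and the follower starts braking later, the follower is never slower than the leader, so the closest approach is when both have stopped.
Minimum gap = 151.486 − 90.794 = 60.692 m.

Minimum gap ≈ 61 m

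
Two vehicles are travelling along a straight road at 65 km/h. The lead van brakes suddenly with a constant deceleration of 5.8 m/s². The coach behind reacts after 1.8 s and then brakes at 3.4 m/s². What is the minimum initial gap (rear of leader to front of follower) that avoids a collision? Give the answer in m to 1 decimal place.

65 km/h ÷ 3.6 = 18.0556 m/s.
Leader travels v²/(2a_L) = 326.005 / 11.600 = 28.104 m before stopping.
Follower covers v·t_r = 18.0556 × 1.8 = 32.500 m while reacting, then v²/(2a_F) = 326.005 / 6.800 = 47.942 m while braking, for a total of 32.500 + 47.942 = 80.442 m.
Since a_F ≤ a_L and the follower starts braking later, the follower is never slower than the leader, so the closest approach is when both have stopped.
Minimum gap = 80.442 − 28.104 = 52.338 m.

Minimum gap ≈ 52.3 m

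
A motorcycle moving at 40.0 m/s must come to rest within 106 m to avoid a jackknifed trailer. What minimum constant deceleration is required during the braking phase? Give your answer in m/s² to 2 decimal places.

Required deceleration ≈ 7.55 m/s²

v² = 2a·d ⇒ a = v²/(2d) = 40.0000² / (2 × 106.000) = 1600.000 / 212.000 = 7.5472 m/s².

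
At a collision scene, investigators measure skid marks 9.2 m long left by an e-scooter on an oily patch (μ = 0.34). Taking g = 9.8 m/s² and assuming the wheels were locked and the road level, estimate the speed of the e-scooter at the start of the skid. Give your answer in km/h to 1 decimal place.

Deceleration a = μg = 0.34 × 9.8 = 3.332 m/s².
v = √(2a·d) = √(2 × 3.332 × 9.2) = √61.309 = 7.8300 m/s.
= 7.8300 × 3.6 = 28.188 km/h.

Initial speed ≈ 28.2 km/h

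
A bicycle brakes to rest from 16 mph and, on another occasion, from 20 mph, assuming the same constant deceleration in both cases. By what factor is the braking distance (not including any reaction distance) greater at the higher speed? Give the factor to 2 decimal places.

Factor ≈ 1.56

Braking distance d = v²/(2a), so with a fixed, d ∝ v².
Factor = (20/16)² = 1.2500² = 1.5625.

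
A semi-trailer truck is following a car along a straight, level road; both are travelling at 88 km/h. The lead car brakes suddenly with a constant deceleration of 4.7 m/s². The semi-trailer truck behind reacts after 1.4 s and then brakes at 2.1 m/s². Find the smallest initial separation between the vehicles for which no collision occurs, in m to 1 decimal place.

88 km/h ÷ 3.6 = 24.4444 m/s.
Leader travels v²/(2a_L) = 597.529 / 9.400 = 63.567 m before stopping.
Follower covers v·t_r = 24.4444 × 1.4 = 34.222 m while reacting, then v²/(2a_F) = 597.529 / 4.200 = 142.269 m while braking, for a total of 34.222 + 142.269 = 176.491 m.
Since a_F ≤ a_L and the follower starts braking later, the follower is never slower than the leader, so the closest approach is when both have stopped.
Minimum gap = 176.491 − 63.567 = 112.924 m.

Minimum gap ≈ 112.9 m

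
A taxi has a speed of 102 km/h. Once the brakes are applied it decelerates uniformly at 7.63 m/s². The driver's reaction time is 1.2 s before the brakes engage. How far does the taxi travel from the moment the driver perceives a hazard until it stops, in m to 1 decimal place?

Total stopping distance ≈ 86.6 m

102 km/h ÷ 3.6 = 28.3333 m/s.
Reaction distance = v·t_r = 28.3333 × 1.2 = 34.000 m.
Braking distance = v²/(2a) = 28.3333² / (2 × 7.630) = 802.776 / 15.260 = 52.607 m.
Total = 34.000 + 52.607 = 86.607 m.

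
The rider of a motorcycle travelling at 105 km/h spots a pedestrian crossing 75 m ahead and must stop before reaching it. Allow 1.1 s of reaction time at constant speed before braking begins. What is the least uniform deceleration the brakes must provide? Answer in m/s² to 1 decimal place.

105 km/h ÷ 3.6 = 29.1667 m/s.
Distance covered during reaction = 29.1667 × 1.1 = 32.083 m.
Distance available for braking: 75 − 32.083 = 42.917 m.
v² = 2a·d ⇒ a = v²/(2d) = 29.1667² / (2 × 42.917) = 850.696 / 85.834 = 9.9109 m/s².

Required deceleration ≈ 9.9 m/s²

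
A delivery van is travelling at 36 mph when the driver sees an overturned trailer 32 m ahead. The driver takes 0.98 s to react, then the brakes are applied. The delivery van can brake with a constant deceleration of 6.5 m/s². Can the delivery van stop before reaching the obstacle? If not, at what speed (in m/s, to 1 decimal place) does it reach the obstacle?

36 mph × 0.44704 = 16.0934 m/s.
Reaction distance = 16.0934 × 0.98 = 15.772 m.
Braking distance needed to stop: v²/(2a) = 258.998 / 13.000 = 19.923 m, so total needed = 15.772 + 19.923 = 35.695 m > 32 m — it cannot stop.
Distance remaining when braking begins: 32 − 15.772 = 16.228 m.
v² = v₀² − 2a·d = 258.998 − 2 × 6.500 × 16.228 = 48.034 m²/s².
v = √48.034 = 6.931 m/s.

No — it strikes the obstacle at 6.9 m/s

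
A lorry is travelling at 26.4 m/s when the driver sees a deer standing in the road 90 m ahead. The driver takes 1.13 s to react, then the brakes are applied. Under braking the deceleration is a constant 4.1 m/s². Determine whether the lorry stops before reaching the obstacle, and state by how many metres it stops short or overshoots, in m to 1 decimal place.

Reaction distance = 26.4000 × 1.13 = 29.832 m.
Braking distance = v²/(2a) = 696.960 / 8.200 = 84.995 m.
Total stopping distance = 29.832 + 84.995 = 114.827 m, vs 90 m available — it cannot stop in time and overshoots by 114.827 − 90 = 24.827 m.

No — it overshoots by 24.8 m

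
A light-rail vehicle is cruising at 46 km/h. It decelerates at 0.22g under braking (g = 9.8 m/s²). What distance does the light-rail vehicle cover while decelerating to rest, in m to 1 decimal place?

Braking distance ≈ 37.9 m

46 km/h ÷ 3.6 = 12.7778 m/s.
a = 0.22 × 9.8 = 2.156 m/s².
Braking distance = v²/(2a) = 12.7778² / (2 × 2.156) = 163.272 / 4.312 = 37.865 m.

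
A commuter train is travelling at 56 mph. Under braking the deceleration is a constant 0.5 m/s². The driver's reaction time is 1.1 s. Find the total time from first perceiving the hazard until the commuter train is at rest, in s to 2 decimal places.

56 mph × 0.44704 = 25.0342 m/s.
Braking time = v/a = 25.0342 / 0.500 = 50.068 s.
Total = 1.1 + 50.068 = 51.168 s.

Total time ≈ 51.17 s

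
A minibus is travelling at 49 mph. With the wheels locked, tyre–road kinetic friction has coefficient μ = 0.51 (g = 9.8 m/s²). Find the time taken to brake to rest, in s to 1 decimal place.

49 mph × 0.44704 = 21.9050 m/s.
a = μg = 0.51 × 9.8 = 4.998 m/s².
Braking time = v/a = 21.9050 / 4.998 = 4.383 s.

Braking time ≈ 4.4 s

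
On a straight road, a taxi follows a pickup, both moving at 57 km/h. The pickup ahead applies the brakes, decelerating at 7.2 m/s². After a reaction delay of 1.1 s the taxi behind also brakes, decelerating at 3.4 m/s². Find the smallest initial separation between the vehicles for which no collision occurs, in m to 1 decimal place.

Minimum gap ≈ 36.9 m

57 km/h ÷ 3.6 = 15.8333 m/s.
Leader travels v²/(2a_L) = 250.693 / 14.400 = 17.409 m before stopping.
Follower covers v·t_r = 15.8333 × 1.1 = 17.417 m while reacting, then v²/(2a_F) = 250.693 / 6.800 = 36.867 m while braking, for a total of 17.417 + 36.867 = 54.284 m.
Since a_F ≤ a_L and the follower starts braking later, the follower is never slower than the leader, so the closest approach is when both have stopped.
Minimum gap = 54.284 − 17.409 = 36.875 m.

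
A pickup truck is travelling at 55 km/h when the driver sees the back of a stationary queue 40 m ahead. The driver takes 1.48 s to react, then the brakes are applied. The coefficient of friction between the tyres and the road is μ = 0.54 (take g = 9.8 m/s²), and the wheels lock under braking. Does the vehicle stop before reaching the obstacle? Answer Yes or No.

No

55 km/h ÷ 3.6 = 15.2778 m/s.
a = μg = 0.54 × 9.8 = 5.292 m/s².
Reaction distance = 15.2778 × 1.48 = 22.611 m.
Braking distance = v²/(2a) = 233.411 / 10.584 = 22.053 m.
Total stopping distance = 22.611 + 22.053 = 44.664 m, vs 40 m available — it cannot stop in time and overshoots by 44.664 − 40 = 4.664 m.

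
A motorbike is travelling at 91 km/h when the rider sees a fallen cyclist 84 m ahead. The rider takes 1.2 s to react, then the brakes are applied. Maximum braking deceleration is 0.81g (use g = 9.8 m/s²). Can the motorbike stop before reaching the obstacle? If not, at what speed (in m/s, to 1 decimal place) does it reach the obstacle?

Yes — it stops about 13.4 m short of the obstacle, so it never reaches it

91 km/h ÷ 3.6 = 25.2778 m/s.
a = 0.81 × 9.8 = 7.938 m/s².
Reaction distance = 25.2778 × 1.2 = 30.333 m.
Braking distance = v²/(2a) = 638.967 / 15.876 = 40.247 m.
Total stopping distance = 30.333 + 40.247 = 70.580 m, vs 84 m available — it stops with 84 − 70.580 = 13.420 m to spare.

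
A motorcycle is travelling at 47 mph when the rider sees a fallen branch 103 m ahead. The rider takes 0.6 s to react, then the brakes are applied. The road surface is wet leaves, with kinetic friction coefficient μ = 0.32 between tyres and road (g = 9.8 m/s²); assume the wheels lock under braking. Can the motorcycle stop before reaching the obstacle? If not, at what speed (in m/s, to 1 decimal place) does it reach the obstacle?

Yes — it stops about 20.0 m short of the obstacle, so it never reaches it

47 mph × 0.44704 = 21.0109 m/s.
a = μg = 0.32 × 9.8 = 3.136 m/s².
Reaction distance = 21.0109 × 0.6 = 12.607 m.
Braking distance = v²/(2a) = 441.458 / 6.272 = 70.386 m.
Total stopping distance = 12.607 + 70.386 = 82.993 m, vs 103 m available — it stops with 103 − 82.993 = 20.007 m to spare.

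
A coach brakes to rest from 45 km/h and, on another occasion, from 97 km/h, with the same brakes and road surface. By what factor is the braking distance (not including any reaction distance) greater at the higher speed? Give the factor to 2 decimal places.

Factor ≈ 4.65

Braking distance d = v²/(2a), so with a fixed, d ∝ v².
Factor = (97/45)² = 2.1556² = 4.6466.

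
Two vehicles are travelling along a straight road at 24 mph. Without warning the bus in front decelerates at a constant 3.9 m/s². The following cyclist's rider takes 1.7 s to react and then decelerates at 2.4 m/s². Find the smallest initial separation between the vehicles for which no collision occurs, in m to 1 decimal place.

24 mph × 0.44704 = 10.7290 m/s.
Leader travels v²/(2a_L) = 115.111 / 7.800 = 14.758 m before stopping.
Follower covers v·t_r = 10.7290 × 1.7 = 18.239 m while reacting, then v²/(2a_F) = 115.111 / 4.800 = 23.981 m while braking, for a total of 18.239 + 23.981 = 42.220 m.
Since a_F ≤ a_L and the follower starts braking later, the follower is never slower than the leader, so the closest approach is when both have stopped.
Minimum gap = 42.220 − 14.758 = 27.462 m.

Minimum gap ≈ 27.5 m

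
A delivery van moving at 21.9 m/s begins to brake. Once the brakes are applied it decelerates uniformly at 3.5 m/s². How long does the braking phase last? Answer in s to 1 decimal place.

Braking time = v/a = 21.9000 / 3.500 = 6.257 s.

Braking time ≈ 6.3 s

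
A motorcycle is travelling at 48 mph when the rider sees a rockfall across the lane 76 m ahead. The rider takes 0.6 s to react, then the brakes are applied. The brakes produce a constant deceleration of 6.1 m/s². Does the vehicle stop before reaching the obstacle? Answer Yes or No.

48 mph × 0.44704 = 21.4579 m/s.
Reaction distance = 21.4579 × 0.6 = 12.875 m.
Braking distance = v²/(2a) = 460.441 / 12.200 = 37.741 m.
Total stopping distance = 12.875 + 37.741 = 50.616 m, vs 76 m available — it stops with 76 − 50.616 = 25.384 m to spare.

Yes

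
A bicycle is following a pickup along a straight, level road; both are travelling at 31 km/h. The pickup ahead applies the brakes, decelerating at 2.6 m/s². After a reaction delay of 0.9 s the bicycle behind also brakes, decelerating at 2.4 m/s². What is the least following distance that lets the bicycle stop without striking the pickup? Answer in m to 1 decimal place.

Minimum gap ≈ 8.9 m

31 km/h ÷ 3.6 = 8.6111 m/s.
Leader travels v²/(2a_L) = 74.151 / 5.200 = 14.260 m before stopping.
Follower covers v·t_r = 8.6111 × 0.9 = 7.750 m while reacting, then v²/(2a_F) = 74.151 / 4.800 = 15.448 m while braking, for a total of 7.750 + 15.448 = 23.198 m.
Since a_F ≤ a_L and the follower starts braking later, the follower is never slower than the leader, so the closest approach is when both have stopped.
Minimum gap = 23.198 − 14.260 = 8.938 m.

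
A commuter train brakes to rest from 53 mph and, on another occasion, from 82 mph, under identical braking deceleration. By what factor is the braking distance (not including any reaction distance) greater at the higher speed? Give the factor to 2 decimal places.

Braking distance d = v²/(2a), so with a fixed, d ∝ v².
Factor = (82/53)² = 1.5472² = 2.3938.

Factor ≈ 2.39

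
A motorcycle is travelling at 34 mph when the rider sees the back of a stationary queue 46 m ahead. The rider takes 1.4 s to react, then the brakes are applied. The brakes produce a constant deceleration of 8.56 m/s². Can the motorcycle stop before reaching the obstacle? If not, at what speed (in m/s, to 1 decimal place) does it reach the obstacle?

Yes — it stops about 11.2 m short of the obstacle, so it never reaches it

34 mph × 0.44704 = 15.1994 m/s.
Reaction distance = 15.1994 × 1.4 = 21.279 m.
Braking distance = v²/(2a) = 231.022 / 17.120 = 13.494 m.
Total stopping distance = 21.279 + 13.494 = 34.773 m, vs 46 m available — it stops with 46 − 34.773 = 11.227 m to spare.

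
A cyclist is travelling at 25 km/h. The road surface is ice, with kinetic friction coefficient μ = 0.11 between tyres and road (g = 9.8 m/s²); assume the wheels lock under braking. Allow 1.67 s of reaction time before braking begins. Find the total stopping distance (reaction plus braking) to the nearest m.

Total stopping distance ≈ 34 m

25 km/h ÷ 3.6 = 6.9444 m/s.
a = μg = 0.11 × 9.8 = 1.078 m/s².
Reaction distance = v·t_r = 6.9444 × 1.67 = 11.597 m.
Braking distance = v²/(2a) = 6.9444² / (2 × 1.078) = 48.225 / 2.156 = 22.368 m.
Total = 11.597 + 22.368 = 33.965 m.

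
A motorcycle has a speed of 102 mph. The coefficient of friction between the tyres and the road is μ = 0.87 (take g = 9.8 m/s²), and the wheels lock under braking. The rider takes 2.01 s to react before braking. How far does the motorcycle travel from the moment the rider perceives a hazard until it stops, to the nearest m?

102 mph × 0.44704 = 45.5981 m/s.
a = μg = 0.87 × 9.8 = 8.526 m/s².
Reaction distance = v·t_r = 45.5981 × 2.01 = 91.652 m.
Braking distance = v²/(2a) = 45.5981² / (2 × 8.526) = 2079.187 / 17.052 = 121.932 m.
Total = 91.652 + 121.932 = 213.584 m.

Total stopping distance ≈ 214 m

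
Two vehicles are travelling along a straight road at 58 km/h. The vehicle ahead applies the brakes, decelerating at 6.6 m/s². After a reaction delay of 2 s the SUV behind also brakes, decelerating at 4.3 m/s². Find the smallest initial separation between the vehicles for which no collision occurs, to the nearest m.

58 km/h ÷ 3.6 = 16.1111 m/s.
Leader travels v²/(2a_L) = 259.568 / 13.200 = 19.664 m before stopping.
Follower covers v·t_r = 16.1111 × 2 = 32.222 m while reacting, then v²/(2a_F) = 259.568 / 8.600 = 30.182 m while braking, for a total of 32.222 + 30.182 = 62.404 m.
Since a_F ≤ a_L and the follower starts braking later, the follower is never slower than the leader, so the closest approach is when both have stopped.
Minimum gap = 62.404 − 19.664 = 42.740 m.

Minimum gap ≈ 43 m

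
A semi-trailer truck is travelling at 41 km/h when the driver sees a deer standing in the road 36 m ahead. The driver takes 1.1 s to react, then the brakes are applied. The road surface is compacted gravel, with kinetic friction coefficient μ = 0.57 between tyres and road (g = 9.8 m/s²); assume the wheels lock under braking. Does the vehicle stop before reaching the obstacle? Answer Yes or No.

Yes

41 km/h ÷ 3.6 = 11.3889 m/s.
a = μg = 0.57 × 9.8 = 5.586 m/s².
Reaction distance = 11.3889 × 1.1 = 12.528 m.
Braking distance = v²/(2a) = 129.707 / 11.172 = 11.610 m.
Total stopping distance = 12.528 + 11.610 = 24.138 m, vs 36 m available — it stops with 36 − 24.138 = 11.862 m to spare.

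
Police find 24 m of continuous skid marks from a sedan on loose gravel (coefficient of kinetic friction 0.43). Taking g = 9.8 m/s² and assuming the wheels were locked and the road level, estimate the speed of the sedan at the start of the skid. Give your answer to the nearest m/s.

Deceleration a = μg = 0.43 × 9.8 = 4.214 m/s².
v = √(2a·d) = √(2 × 4.214 × 24) = √202.272 = 14.2222 m/s.

Initial speed ≈ 14 m/s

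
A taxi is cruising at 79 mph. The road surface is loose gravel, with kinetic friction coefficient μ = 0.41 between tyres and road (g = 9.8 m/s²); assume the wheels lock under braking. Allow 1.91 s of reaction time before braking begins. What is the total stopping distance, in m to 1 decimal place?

Total stopping distance ≈ 222.7 m

79 mph × 0.44704 = 35.3162 m/s.
a = μg = 0.41 × 9.8 = 4.018 m/s².
Reaction distance = v·t_r = 35.3162 × 1.91 = 67.454 m.
Braking distance = v²/(2a) = 35.3162² / (2 × 4.018) = 1247.234 / 8.036 = 155.206 m.
Total = 67.454 + 155.206 = 222.660 m.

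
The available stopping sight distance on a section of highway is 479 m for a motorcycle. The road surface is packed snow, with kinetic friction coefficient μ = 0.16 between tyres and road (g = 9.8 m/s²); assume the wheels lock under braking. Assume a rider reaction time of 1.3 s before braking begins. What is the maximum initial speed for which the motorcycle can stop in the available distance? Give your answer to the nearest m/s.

Maximum speed ≈ 37 m/s

a = μg = 0.16 × 9.8 = 1.568 m/s².
Stopping distance: v·t_r + v²/(2a) = 479 with t_r = 1.3 s and a = 1.568 m/s².
So v² + 4.077 v − 1502.14 = 0.
Positive root: v = −a·t_r + √((a·t_r)² + 2a·d) = −2.038 + √(4.153 + 1502.14) = 36.7730 m/s.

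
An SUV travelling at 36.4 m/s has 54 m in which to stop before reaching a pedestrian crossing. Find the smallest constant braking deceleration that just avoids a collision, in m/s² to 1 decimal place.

Required deceleration ≈ 12.3 m/s²

v² = 2a·d ⇒ a = v²/(2d) = 36.4000² / (2 × 54.000) = 1324.960 / 108.000 = 12.2681 m/s².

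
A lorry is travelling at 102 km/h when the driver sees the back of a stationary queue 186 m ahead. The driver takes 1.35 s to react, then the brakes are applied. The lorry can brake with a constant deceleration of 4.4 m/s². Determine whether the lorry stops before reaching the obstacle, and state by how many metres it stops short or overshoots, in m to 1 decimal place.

Yes — it stops 56.5 m short of the obstacle

102 km/h ÷ 3.6 = 28.3333 m/s.
Reaction distance = 28.3333 × 1.35 = 38.250 m.
Braking distance = v²/(2a) = 802.776 / 8.800 = 91.225 m.
Total stopping distance = 38.250 + 91.225 = 129.475 m, vs 186 m available — it stops with 186 − 129.475 = 56.525 m to spare.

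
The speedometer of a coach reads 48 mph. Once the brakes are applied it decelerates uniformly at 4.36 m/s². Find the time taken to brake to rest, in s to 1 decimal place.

Braking time ≈ 4.9 s

48 mph × 0.44704 = 21.4579 m/s.
Braking time = v/a = 21.4579 / 4.360 = 4.922 s.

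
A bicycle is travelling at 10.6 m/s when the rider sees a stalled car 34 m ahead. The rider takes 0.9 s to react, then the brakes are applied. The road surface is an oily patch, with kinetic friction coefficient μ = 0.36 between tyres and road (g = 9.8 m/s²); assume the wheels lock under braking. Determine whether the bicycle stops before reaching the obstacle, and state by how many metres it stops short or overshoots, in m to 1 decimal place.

Yes — it stops 8.5 m short of the obstacle

a = μg = 0.36 × 9.8 = 3.528 m/s².
Reaction distance = 10.6000 × 0.9 = 9.540 m.
Braking distance = v²/(2a) = 112.360 / 7.056 = 15.924 m.
Total stopping distance = 9.540 + 15.924 = 25.464 m, vs 34 m available — it stops with 34 − 25.464 = 8.536 m to spare.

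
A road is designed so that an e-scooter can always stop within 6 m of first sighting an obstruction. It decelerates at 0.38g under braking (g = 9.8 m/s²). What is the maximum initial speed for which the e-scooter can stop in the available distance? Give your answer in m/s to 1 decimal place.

Maximum speed ≈ 6.7 m/s

a = 0.38 × 9.8 = 3.724 m/s².
v²/(2a) = d ⇒ v = √(2 × 3.724 × 6) = √44.69 = 6.6851 m/s.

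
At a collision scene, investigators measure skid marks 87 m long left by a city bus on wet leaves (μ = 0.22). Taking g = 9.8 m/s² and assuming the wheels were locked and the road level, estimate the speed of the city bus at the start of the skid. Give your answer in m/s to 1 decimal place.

Deceleration a = μg = 0.22 × 9.8 = 2.156 m/s².
v = √(2a·d) = √(2 × 2.156 × 87) = √375.144 = 19.3686 m/s.

Initial speed ≈ 19.4 m/s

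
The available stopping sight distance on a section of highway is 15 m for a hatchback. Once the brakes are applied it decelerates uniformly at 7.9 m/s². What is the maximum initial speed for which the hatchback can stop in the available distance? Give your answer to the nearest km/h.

Maximum speed ≈ 55 km/h

v²/(2a) = d ⇒ v = √(2 × 7.900 × 15) = √237.00 = 15.3948 m/s.
15.3948 m/s × 3.6 = 55.421 km/h.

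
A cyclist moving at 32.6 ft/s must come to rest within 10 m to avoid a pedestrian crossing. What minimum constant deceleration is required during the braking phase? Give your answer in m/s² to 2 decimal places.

32.6 ft/s × 0.3048 = 9.9365 m/s.
v² = 2a·d ⇒ a = v²/(2d) = 9.9365² / (2 × 10.000) = 98.734 / 20.000 = 4.9367 m/s².

Required deceleration ≈ 4.94 m/s²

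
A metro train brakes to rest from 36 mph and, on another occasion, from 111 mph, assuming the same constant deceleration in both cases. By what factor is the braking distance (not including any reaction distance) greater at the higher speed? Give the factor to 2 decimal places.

Factor ≈ 9.51

Braking distance d = v²/(2a), so with a fixed, d ∝ v².
Factor = (111/36)² = 3.0833² = 9.5067.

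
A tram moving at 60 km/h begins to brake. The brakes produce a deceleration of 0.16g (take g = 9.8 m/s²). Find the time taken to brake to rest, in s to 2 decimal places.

Braking time ≈ 10.63 s

60 km/h ÷ 3.6 = 16.6667 m/s.
a = 0.16 × 9.8 = 1.568 m/s².
Braking time = v/a = 16.6667 / 1.568 = 10.629 s.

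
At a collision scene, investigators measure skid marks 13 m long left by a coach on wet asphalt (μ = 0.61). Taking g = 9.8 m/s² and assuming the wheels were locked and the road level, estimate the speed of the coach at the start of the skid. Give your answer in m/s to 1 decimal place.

Initial speed ≈ 12.5 m/s

Deceleration a = μg = 0.61 × 9.8 = 5.978 m/s².
v = √(2a·d) = √(2 × 5.978 × 13) = √155.428 = 12.4671 m/s.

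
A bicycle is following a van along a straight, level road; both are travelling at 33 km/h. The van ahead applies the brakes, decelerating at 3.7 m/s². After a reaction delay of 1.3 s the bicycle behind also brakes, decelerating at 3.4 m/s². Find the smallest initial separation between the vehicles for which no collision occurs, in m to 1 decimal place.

Minimum gap ≈ 12.9 m

33 km/h ÷ 3.6 = 9.1667 m/s.
Leader travels v²/(2a_L) = 84.028 / 7.400 = 11.355 m before stopping.
Follower covers v·t_r = 9.1667 × 1.3 = 11.917 m while reacting, then v²/(2a_F) = 84.028 / 6.800 = 12.357 m while braking, for a total of 11.917 + 12.357 = 24.274 m.
Since a_F ≤ a_L and the follower starts braking later, the follower is never slower than the leader, so the closest approach is when both have stopped.
Minimum gap = 24.274 − 11.355 = 12.919 m.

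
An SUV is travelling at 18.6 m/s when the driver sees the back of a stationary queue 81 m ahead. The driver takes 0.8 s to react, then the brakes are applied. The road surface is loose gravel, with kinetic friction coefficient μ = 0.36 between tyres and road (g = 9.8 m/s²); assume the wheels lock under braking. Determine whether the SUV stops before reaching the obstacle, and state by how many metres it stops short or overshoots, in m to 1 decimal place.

a = μg = 0.36 × 9.8 = 3.528 m/s².
Reaction distance = 18.6000 × 0.8 = 14.880 m.
Braking distance = v²/(2a) = 345.960 / 7.056 = 49.031 m.
Total stopping distance = 14.880 + 49.031 = 63.911 m, vs 81 m available — it stops with 81 − 63.911 = 17.089 m to spare.

Yes — it stops 17.1 m short of the obstacle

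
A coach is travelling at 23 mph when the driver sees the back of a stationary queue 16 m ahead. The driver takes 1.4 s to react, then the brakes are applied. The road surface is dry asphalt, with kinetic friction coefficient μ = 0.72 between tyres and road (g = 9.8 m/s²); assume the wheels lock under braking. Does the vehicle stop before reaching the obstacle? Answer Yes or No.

No

23 mph × 0.44704 = 10.2819 m/s.
a = μg = 0.72 × 9.8 = 7.056 m/s².
Reaction distance = 10.2819 × 1.4 = 14.395 m.
Braking distance = v²/(2a) = 105.717 / 14.112 = 7.491 m.
Total stopping distance = 14.395 + 7.491 = 21.886 m, vs 16 m available — it cannot stop in time and overshoots by 21.886 − 16 = 5.886 m.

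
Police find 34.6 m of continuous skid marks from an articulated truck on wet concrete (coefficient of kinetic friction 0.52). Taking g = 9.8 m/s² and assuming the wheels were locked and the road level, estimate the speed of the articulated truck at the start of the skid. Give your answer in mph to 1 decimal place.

Deceleration a = μg = 0.52 × 9.8 = 5.096 m/s².
v = √(2a·d) = √(2 × 5.096 × 34.6) = √352.643 = 18.7788 m/s.
= 18.7788 ÷ 0.44704 = 42.007 mph.

Initial speed ≈ 42.0 mph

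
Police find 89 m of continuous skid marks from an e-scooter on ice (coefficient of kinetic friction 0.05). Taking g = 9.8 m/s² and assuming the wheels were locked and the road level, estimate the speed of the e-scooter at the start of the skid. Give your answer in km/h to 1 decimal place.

Deceleration a = μg = 0.05 × 9.8 = 0.490 m/s².
v = √(2a·d) = √(2 × 0.490 × 89) = √87.220 = 9.3392 m/s.
= 9.3392 × 3.6 = 33.621 km/h.

Initial speed ≈ 33.6 km/h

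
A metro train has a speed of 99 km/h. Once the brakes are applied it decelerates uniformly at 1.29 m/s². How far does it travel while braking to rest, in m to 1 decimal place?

Braking distance ≈ 293.1 m

99 km/h ÷ 3.6 = 27.5000 m/s.
Braking distance = v²/(2a) = 27.5000² / (2 × 1.290) = 756.250 / 2.580 = 293.120 m.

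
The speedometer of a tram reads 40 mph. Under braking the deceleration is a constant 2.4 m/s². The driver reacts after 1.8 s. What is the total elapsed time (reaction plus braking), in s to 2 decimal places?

40 mph × 0.44704 = 17.8816 m/s.
Braking time = v/a = 17.8816 / 2.400 = 7.451 s.
Total = 1.8 + 7.451 = 9.251 s.

Total time ≈ 9.25 s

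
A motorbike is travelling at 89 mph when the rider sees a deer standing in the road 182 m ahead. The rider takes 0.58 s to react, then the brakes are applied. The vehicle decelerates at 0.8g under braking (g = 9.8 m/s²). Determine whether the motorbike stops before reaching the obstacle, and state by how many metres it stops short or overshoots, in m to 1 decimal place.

89 mph × 0.44704 = 39.7866 m/s.
a = 0.8 × 9.8 = 7.840 m/s².
Reaction distance = 39.7866 × 0.58 = 23.076 m.
Braking distance = v²/(2a) = 1582.974 / 15.680 = 100.955 m.
Total stopping distance = 23.076 + 100.955 = 124.031 m, vs 182 m available — it stops with 182 − 124.031 = 57.969 m to spare.

Yes — it stops 58.0 m short of the obstacle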